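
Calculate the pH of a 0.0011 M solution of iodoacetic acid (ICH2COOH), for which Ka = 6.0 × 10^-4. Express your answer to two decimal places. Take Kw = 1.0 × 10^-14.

ICH2COOH ⇌ ICH2COO- + H+
Ka = x²/(0.0011 − x) = 6.0 × 10^-4
x is not negligible relative to C₀; solve x² + 0.0006·x − 6.6e-07 = 0.
x = [−0.0006 + √(0.0006² + 2.64e-06)]/2 = 5.66 × 10^-4 M
pH = −log[H+] = −log(5.66 × 10^-4) = 3.25

pH = 3.25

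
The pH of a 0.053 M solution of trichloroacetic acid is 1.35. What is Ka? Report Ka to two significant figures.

Ka = 2.4 × 10^-1

[H+] = 10^(-1.35) = 4.47 × 10^-2 M
At equilibrium [HA] = 0.053 − 4.47 × 10^-2 = 8.30 × 10^-3 M
Ka = [H+][A-]/[HA] = (4.47 × 10^-2)² / 8.30 × 10^-3 = 2.4 × 10^-1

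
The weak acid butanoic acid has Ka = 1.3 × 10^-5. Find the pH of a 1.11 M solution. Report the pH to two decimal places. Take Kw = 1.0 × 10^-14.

CH3(CH2)2COOH ⇌ CH3(CH2)2COO- + H+
Ka = [H+]²/(1.11 − [H+]) = 1.3 × 10^-5
Assume [H+] ≪ 1.11: [H+] ≈ √(1.3 × 10^-5 × 1.11) = 3.80 × 10^-3 M
([H+]/C₀ = 0.34% < 5%, so the approximation holds.)
pH = −log(3.80 × 10^-3) = 2.42

pH = 2.42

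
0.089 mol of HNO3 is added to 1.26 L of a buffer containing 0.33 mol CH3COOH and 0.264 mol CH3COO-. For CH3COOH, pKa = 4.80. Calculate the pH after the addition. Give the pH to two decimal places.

pH = 4.42

After neutralization: n(CH3COOH) = 0.419 mol, n(CH3COO-) = 0.175 mol.
Henderson–Hasselbalch with mole ratio 0.175/0.419: pH = 4.80 + (-0.379)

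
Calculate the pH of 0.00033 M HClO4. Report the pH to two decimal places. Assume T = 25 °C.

HClO4 is a strong acid and dissociates completely, so [H+] = 0.00033 M.
pH = -log(0.00033) = 3.48

pH = 3.48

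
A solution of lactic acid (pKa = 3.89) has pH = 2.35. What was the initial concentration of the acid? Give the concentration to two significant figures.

C₀ = 1.6 × 10^-1 M

[H+] = 10^(-2.35) = 4.47 × 10^-3 M = x
Ka = 10^(−3.89) = 1.29 × 10^-4
Ka = x²/(C₀ − x) ⇒ C₀ = x + x²/Ka
C₀ = 4.47 × 10^-3 + (4.47 × 10^-3)²/(1.29 × 10^-4) = 1.59 × 10^-1 M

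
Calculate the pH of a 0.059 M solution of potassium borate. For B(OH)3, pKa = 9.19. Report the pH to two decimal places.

pH = 10.98

B(OH)4- is the conjugate base of the weak acid B(OH)3.
Ka = 10^(−9.19) = 6.46 × 10^-10
Kb = Kw/Ka = 1.0×10^-14 / 6.46 × 10^-10 = 1.55 × 10^-5
From the ICE table, Kb = [OH-]²/(0.059 − [OH-]) = 1.55 × 10^-5.
Since Kb ≪ C₀, [OH-] ≈ √(Kb·C₀) = 9.56 × 10^-4 M.
pOH = 3.02, so pH = 14.00 − pOH = 10.98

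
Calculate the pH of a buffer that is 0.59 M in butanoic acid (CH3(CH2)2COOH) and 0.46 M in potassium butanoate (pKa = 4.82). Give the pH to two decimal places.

pH = 4.71

Henderson–Hasselbalch: pH = pKa + log([CH3(CH2)2COO-]/[CH3(CH2)2COOH]) = 4.82 + log(0.46/0.59)
pH = 4.82 + (-0.108) = 4.71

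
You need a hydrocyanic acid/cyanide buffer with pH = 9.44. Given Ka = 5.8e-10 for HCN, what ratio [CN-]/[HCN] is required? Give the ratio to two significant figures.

pKa = -log(5.8 × 10^-10) = 9.237
pH = pKa + log(r) ⇒ log(r) = 9.44 − 9.237 = +0.203
r = [CN-]/[HCN] = 10^(+0.203) = 1.6

ratio = 1.6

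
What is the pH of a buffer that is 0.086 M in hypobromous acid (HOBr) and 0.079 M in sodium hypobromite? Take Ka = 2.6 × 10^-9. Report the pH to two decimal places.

pKa = −log(2.6 × 10^-9) = 8.585
Using pH = pKa + log([base]/[acid]) with [base]/[acid] = 0.079/0.086:
pH = 8.585 + (-0.037) = 8.55

pH = 8.55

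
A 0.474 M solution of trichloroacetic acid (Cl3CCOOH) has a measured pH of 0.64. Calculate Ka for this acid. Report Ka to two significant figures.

[H+] = 10^(-0.64) = 2.29 × 10^-1 M
At equilibrium [HA] = 0.474 − 2.29 × 10^-1 = 2.45 × 10^-1 M
Ka = [H+][A-]/[HA] = (2.29 × 10^-1)² / 2.45 × 10^-1 = 2.1 × 10^-1

Ka = 2.1 × 10^-1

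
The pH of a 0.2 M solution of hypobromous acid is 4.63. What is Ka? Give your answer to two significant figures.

Ka = 2.7 × 10^-9

[H+] = 10^(-4.63) = 2.34 × 10^-5 M
At equilibrium [HA] = 0.2 − 2.34 × 10^-5 = 2.00 × 10^-1 M
Ka = [H+][A-]/[HA] = (2.34 × 10^-5)² / 2.00 × 10^-1 = 2.7 × 10^-9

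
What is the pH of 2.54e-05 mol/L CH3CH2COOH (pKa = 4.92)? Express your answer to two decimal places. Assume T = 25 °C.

CH3CH2COOH ⇌ CH3CH2COO- + H+
Ka = 10^(−4.92) = 1.20 × 10^-5
From the ICE table, Ka = x²/(2.54e-05 − x) = 1.20 × 10^-5.
x is not negligible relative to C₀; solve x² + 1.2e-05·x − 3.05e-10 = 0.
x = [−1.2e-05 + √(1.2e-05² + 1.22e-09)]/2 = 1.25 × 10^-5 M
pH = −log(1.25 × 10^-5) = 4.90

pH = 4.90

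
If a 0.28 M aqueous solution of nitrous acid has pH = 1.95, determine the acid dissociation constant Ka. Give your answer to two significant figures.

Ka = 4.7 × 10^-4

[H+] = 10^(-1.95) = 1.12 × 10^-2 M
At equilibrium [HA] = 0.28 − 1.12 × 10^-2 = 2.69 × 10^-1 M
Ka = [H+][A-]/[HA] = (1.12 × 10^-2)² / 2.69 × 10^-1 = 4.7 × 10^-4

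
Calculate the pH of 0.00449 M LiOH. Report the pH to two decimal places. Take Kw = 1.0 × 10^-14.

LiOH is a strong base; [OH-] = 0.00449 M.
pOH = -log(0.00449) = 2.35
pH = 14.00 - 2.35 = 11.65

pH = 11.65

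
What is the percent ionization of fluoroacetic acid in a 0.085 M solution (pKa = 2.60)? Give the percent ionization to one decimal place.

15.8%

FCH2COOH ⇌ FCH2COO- + H+; let x = [H+] at equilibrium.
Ka = 10^(−2.60) = 2.51 × 10^-3
Ka = x²/(C₀ − x); solving the quadratic gives x = 1.34 × 10^-2 M.
% ionization = x/C₀ × 100% = 1.34 × 10^-2/0.085 × 100% = 15.8%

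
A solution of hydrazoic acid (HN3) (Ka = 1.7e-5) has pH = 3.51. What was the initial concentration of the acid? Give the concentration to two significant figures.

[H+] = 10^(-3.51) = 3.09 × 10^-4 M = x
Ka = x²/(C₀ − x) ⇒ C₀ = x + x²/Ka
C₀ = 3.09 × 10^-4 + (3.09 × 10^-4)²/(1.7 × 10^-5) = 5.93 × 10^-3 M

C₀ = 5.9 × 10^-3 M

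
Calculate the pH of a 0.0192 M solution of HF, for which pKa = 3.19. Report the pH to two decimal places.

HF ⇌ F- + H+
Ka = 10^(−3.19) = 6.46 × 10^-4
Ka = [H+]²/(0.0192 − [H+]) = 6.46 × 10^-4
Here C₀/Ka ≈ 29.7, so the small-[H+] approximation fails. Use the quadratic:
[H+] = (−Ka + √(Ka² + 4·Ka·C₀))/2 = 3.21 × 10^-3 M
pH = −log[H+] = −log(3.21 × 10^-3) = 2.49

pH = 2.49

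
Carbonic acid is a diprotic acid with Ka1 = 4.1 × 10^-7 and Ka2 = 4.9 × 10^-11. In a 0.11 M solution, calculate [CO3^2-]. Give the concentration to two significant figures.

First ionization gives [H+] ≈ [HCO3-] = 2.12 × 10^-4 M.
Second step: Ka2 = [H+][CO3^2-]/[HCO3-] ≈ [CO3^2-] (since [H+] ≈ [HCO3-]).
So [CO3^2-] ≈ Ka2.

4.9 × 10^-11 M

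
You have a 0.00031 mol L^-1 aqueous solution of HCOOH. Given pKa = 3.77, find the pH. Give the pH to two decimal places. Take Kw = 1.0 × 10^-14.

HCOOH ⇌ HCOO- + H+
Ka = 10^(−3.77) = 1.70 × 10^-4
Ka = [H+]²/(0.00031 − [H+]) = 1.70 × 10^-4
[H+] is not negligible relative to C₀; solve [H+]² + 0.00017·[H+] − 5.27e-08 = 0.
[H+] = (−Ka + √(Ka² + 4·Ka·C₀))/2 = 1.60 × 10^-4 M
pH = −log(1.60 × 10^-4) = 3.80

pH = 3.80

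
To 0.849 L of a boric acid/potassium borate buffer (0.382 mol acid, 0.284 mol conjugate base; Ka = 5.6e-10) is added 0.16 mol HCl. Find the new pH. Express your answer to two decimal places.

Added H+ converts B(OH)4- to B(OH)3: B(OH)3 → 0.542 mol, B(OH)4- → 0.124 mol.
pKa = −log(5.6 × 10^-10) = 9.252
pH = pKa + log([A⁻]/[HA]) = 9.252 + log(0.124/0.542) = 9.252 -0.641

pH = 8.61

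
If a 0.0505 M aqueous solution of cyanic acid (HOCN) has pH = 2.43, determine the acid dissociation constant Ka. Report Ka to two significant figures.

[H+] = 10^(-2.43) = 3.72 × 10^-3 M
At equilibrium [HA] = 0.0505 − 3.72 × 10^-3 = 4.68 × 10^-2 M
Ka = [H+][A-]/[HA] = (3.72 × 10^-3)² / 4.68 × 10^-2 = 3.0 × 10^-4

Ka = 3.0 × 10^-4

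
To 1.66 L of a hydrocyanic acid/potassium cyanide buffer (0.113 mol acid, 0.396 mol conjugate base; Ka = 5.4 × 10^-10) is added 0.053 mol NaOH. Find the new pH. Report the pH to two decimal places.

After neutralization: n(HCN) = 0.06 mol, n(CN-) = 0.449 mol.
pKa = −log(5.4 × 10^-10) = 9.268
pH = pKa + log([A⁻]/[HA]) = 9.268 + log(0.449/0.06) = 9.268 +0.874

pH = 10.14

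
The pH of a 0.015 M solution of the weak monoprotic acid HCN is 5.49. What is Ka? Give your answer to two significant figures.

[H+] = 10^(-5.49) = 3.24 × 10^-6 M
At equilibrium [HA] = 0.015 − 3.24 × 10^-6 = 1.50 × 10^-2 M
Ka = [H+][A-]/[HA] = (3.24 × 10^-6)² / 1.50 × 10^-2 = 7.0 × 10^-10

Ka = 7.0 × 10^-10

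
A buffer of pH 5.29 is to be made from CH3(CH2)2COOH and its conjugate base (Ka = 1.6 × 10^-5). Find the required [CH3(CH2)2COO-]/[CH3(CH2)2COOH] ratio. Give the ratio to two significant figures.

pKa = -log(1.6 × 10^-5) = 4.796
pH = pKa + log(r) ⇒ log(r) = 5.29 − 4.796 = +0.494
r = [CH3(CH2)2COO-]/[CH3(CH2)2COOH] = 10^(+0.494) = 3.12

ratio = 3.1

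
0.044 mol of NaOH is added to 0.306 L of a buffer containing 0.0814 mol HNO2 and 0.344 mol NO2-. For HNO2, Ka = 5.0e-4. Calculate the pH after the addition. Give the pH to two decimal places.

pH = 4.32

After neutralization: n(HNO2) = 0.0374 mol, n(NO2-) = 0.388 mol.
pKa = −log(5.0 × 10^-4) = 3.301
pH = pKa + log(n_NO2-/n_HNO2) = 3.301 + log(0.388/0.0374) = 3.301 + (+1.016)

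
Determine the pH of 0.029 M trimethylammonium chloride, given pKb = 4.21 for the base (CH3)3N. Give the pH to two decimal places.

pH = 5.66

(CH3)3NH+ is the conjugate acid of the weak base (CH3)3N.
Kb = 10^(−4.21) = 6.17 × 10^-5
Ka = Kw/Kb = 1.0×10^-14 / 6.17 × 10^-5 = 1.62 × 10^-10
From the ICE table, Ka = [H+]²/(0.029 − [H+]) = 1.62 × 10^-10.
Since Ka ≪ C₀, [H+] ≈ √(Ka·C₀) = 2.17 × 10^-6 M.
Check: 0.0075% ionized — well under 5%, approximation valid.
pH = −log[H+] = −log(2.17 × 10^-6) = 5.66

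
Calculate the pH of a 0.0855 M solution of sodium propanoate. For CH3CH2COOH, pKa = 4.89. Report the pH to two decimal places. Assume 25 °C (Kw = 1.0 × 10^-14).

pH = 8.91

CH3CH2COO- is the conjugate base of the weak acid CH3CH2COOH.
Ka = 10^(−4.89) = 1.29 × 10^-5
Kb = Kw/Ka = 1.0×10^-14 / 1.29 × 10^-5 = 7.75 × 10^-10
Kb = [OH-]²/(0.0855 − [OH-]) = 7.75 × 10^-10
Assume [OH-] ≪ 0.0855: [OH-] ≈ √(7.75 × 10^-10 × 0.0855) = 8.14 × 10^-6 M
Check: 0.0095% ionized — well under 5%, approximation valid.
pOH = 5.09, so pH = 14.00 − pOH = 8.91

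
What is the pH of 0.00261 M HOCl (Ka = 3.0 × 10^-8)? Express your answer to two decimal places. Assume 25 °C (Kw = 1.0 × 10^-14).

pH = 5.05

HOCl ⇌ OCl- + H+
From the ICE table, Ka = x²/(0.00261 − x) = 3.0 × 10^-8.
Neglecting x in the denominator: x = √(3.0 × 10^-8 × 0.00261) = 8.85 × 10^-6 M
pH = −log[H+] = −log(8.85 × 10^-6) = 5.05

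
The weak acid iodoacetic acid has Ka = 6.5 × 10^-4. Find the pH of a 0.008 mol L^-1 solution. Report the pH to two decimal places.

pH = 2.70

ICH2COOH ⇌ ICH2COO- + H+
From the ICE table, Ka = [H+]²/(0.008 − [H+]) = 6.5 × 10^-4.
The 5% rule fails; solving [H+]² + Ka·[H+] − Ka·C₀ = 0 exactly:
[H+] = (−Ka + √(Ka² + 4·Ka·C₀))/2 = 1.98 × 10^-3 M
pH = −log[H+] = −log(1.98 × 10^-3) = 2.70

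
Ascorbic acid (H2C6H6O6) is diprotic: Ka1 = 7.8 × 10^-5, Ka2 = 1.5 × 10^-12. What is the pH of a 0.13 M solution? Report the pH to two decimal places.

Since Ka1 ≫ Ka2, the first ionization dominates [H+].
Ka1 = x²/(0.13 − x) = 7.8 × 10^-5
x ≈ √(7.8 × 10^-5 × 0.13) = 3.18 × 10^-3 M
pH = −log(3.18 × 10^-3) = 2.50

pH = 2.50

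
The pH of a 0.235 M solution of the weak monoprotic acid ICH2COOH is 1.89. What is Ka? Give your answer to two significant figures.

[H+] = 10^(-1.89) = 1.29 × 10^-2 M
At equilibrium [HA] = 0.235 − 1.29 × 10^-2 = 2.22 × 10^-1 M
Ka = [H+][A-]/[HA] = (1.29 × 10^-2)² / 2.22 × 10^-1 = 7.5 × 10^-4

Ka = 7.5 × 10^-4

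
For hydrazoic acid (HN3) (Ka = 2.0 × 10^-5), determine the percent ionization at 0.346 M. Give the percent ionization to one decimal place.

HN3 ⇌ N3- + H+; let x = [H+] at equilibrium.
x ≈ √(Ka·C₀) = √(2.0 × 10^-5 × 0.346) = 2.63 × 10^-3 M
Fraction ionized = 2.63 × 10^-3 / 0.346 = 0.0076 → 0.8%

0.8%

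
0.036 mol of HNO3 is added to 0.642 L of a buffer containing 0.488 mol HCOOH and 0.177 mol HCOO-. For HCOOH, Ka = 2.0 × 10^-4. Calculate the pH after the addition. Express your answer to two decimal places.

Added H+ converts HCOO- to HCOOH: HCOOH → 0.524 mol, HCOO- → 0.141 mol.
pKa = −log(2.0 × 10^-4) = 3.699
pH = pKa + log([A⁻]/[HA]) = 3.699 + log(0.141/0.524) = 3.699 -0.570

pH = 3.13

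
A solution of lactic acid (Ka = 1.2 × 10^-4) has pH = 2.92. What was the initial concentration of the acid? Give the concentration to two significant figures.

C₀ = 1.3 × 10^-2 M

[H+] = 10^(-2.92) = 1.20 × 10^-3 M = x
Ka = x²/(C₀ − x) ⇒ C₀ = x + x²/Ka
C₀ = 1.20 × 10^-3 + (1.20 × 10^-3)²/(1.2 × 10^-4) = 1.32 × 10^-2 M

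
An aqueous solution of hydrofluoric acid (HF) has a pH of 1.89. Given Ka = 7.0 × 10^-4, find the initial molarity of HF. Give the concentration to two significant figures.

C₀ = 2.5 × 10^-1 M

[H+] = 10^(-1.89) = 1.29 × 10^-2 M = x
Ka = x²/(C₀ − x) ⇒ C₀ = x + x²/Ka
C₀ = 1.29 × 10^-2 + (1.29 × 10^-2)²/(7.0 × 10^-4) = 2.51 × 10^-1 M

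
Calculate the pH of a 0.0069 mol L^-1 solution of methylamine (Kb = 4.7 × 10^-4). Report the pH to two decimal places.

pH = 11.20

CH3NH2 + H2O ⇌ CH3NH3+ + OH-
Kb = x²/(0.0069 − x) = 4.7 × 10^-4
Here C₀/Kb ≈ 14.7, so the small-x approximation fails. Use the quadratic:
x = (−Kb + √(Kb² + 4·Kb·C₀))/2 = 1.58 × 10^-3 M
pOH = 2.80, so pH = 14.00 − pOH = 11.20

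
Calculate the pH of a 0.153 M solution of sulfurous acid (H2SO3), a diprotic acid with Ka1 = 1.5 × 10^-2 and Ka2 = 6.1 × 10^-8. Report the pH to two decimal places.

pH = 1.39

Ka1 ≫ Ka2, so treat the first dissociation as the only significant source of H+.
Ka1 = x²/(0.153 − x) = 1.5 × 10^-2
Solving the quadratic: x = (−Ka1 + √(Ka1² + 4·Ka1·C₀))/2 = 4.10 × 10^-2 M
pH = −log(4.10 × 10^-2) = 1.39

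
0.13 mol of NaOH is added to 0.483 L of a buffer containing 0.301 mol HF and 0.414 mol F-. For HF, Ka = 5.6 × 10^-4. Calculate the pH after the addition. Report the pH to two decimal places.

pH = 3.75

OH- converts HF to F-: HF → 0.171 mol, F- → 0.544 mol.
pKa = −log(5.6 × 10^-4) = 3.252
pH = pKa + log([A⁻]/[HA]) = 3.252 + log(0.544/0.171) = 3.252 +0.503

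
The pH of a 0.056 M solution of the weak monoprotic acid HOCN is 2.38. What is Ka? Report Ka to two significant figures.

[H+] = 10^(-2.38) = 4.17 × 10^-3 M
At equilibrium [HA] = 0.056 − 4.17 × 10^-3 = 5.18 × 10^-2 M
Ka = [H+][A-]/[HA] = (4.17 × 10^-3)² / 5.18 × 10^-2 = 3.4 × 10^-4

Ka = 3.4 × 10^-4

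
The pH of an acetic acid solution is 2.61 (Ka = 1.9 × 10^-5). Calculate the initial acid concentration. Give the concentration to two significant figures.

C₀ = 3.2 × 10^-1 M

[H+] = 10^(-2.61) = 2.45 × 10^-3 M = x
Ka = x²/(C₀ − x) ⇒ C₀ = x + x²/Ka
C₀ = 2.45 × 10^-3 + (2.45 × 10^-3)²/(1.9 × 10^-5) = 3.18 × 10^-1 M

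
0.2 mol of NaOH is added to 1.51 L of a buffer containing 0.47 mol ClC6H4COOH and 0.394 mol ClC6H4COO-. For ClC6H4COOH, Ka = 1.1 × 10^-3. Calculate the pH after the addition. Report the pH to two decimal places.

After neutralization: n(ClC6H4COOH) = 0.27 mol, n(ClC6H4COO-) = 0.594 mol.
pKa = −log(1.1 × 10^-3) = 2.959
pH = pKa + log(n_ClC6H4COO-/n_ClC6H4COOH) = 2.959 + log(0.594/0.27) = 2.959 + (+0.342)

pH = 3.30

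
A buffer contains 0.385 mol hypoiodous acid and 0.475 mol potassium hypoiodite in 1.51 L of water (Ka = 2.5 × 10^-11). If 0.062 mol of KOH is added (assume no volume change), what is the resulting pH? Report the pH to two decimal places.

After neutralization: n(HOI) = 0.323 mol, n(OI-) = 0.537 mol.
pKa = −log(2.5 × 10^-11) = 10.602
Henderson–Hasselbalch with mole ratio 0.537/0.323: pH = 10.602 + (+0.221)

pH = 10.82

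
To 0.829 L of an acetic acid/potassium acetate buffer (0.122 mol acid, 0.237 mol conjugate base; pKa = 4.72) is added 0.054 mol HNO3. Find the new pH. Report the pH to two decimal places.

pH = 4.74

After neutralization: n(CH3COOH) = 0.176 mol, n(CH3COO-) = 0.183 mol.
Henderson–Hasselbalch with mole ratio 0.183/0.176: pH = 4.72 + (+0.017)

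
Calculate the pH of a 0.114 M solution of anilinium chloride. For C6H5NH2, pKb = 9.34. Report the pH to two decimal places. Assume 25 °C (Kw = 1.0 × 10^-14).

C6H5NH3+ is the conjugate acid of the weak base C6H5NH2.
Kb = 10^(−9.34) = 4.57 × 10^-10
Ka = Kw/Kb = 1.0×10^-14 / 4.57 × 10^-10 = 2.19 × 10^-5
From the ICE table, Ka = x²/(0.114 − x) = 2.19 × 10^-5.
Assume x ≪ 0.114: x ≈ √(2.19 × 10^-5 × 0.114) = 1.58 × 10^-3 M
Check: 1.4% ionized — well under 5%, approximation valid.
pH = −log(1.58 × 10^-3) = 2.80

pH = 2.80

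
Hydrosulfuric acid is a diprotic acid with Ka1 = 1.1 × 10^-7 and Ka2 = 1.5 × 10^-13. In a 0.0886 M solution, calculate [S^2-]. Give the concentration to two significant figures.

1.5 × 10^-13 M

First ionization gives [H+] ≈ [HS-] = 9.87 × 10^-5 M.
Second step: Ka2 = [H+][S^2-]/[HS-] ≈ [S^2-] (since [H+] ≈ [HS-]).
So [S^2-] ≈ Ka2.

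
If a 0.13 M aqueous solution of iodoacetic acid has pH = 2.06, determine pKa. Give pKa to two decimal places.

[H+] = 10^(-2.06) = 8.71 × 10^-3 M
At equilibrium [HA] = 0.13 − 8.71 × 10^-3 = 1.21 × 10^-1 M
Ka = [H+][A-]/[HA] = (8.71 × 10^-3)² / 1.21 × 10^-1 = 6.27 × 10^-4
pKa = -log(6.27 × 10^-4) = 3.20

pKa = 3.20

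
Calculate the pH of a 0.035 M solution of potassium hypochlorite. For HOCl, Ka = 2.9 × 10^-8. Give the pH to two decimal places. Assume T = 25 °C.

OCl- is the conjugate base of the weak acid HOCl.
Kb = Kw/Ka = 1.0×10^-14 / 2.9 × 10^-8 = 3.45 × 10^-7
Kb = x²/(0.035 − x) = 3.45 × 10^-7
Since Kb ≪ C₀, x ≈ √(Kb·C₀) = 1.10 × 10^-4 M.
Check: 0.31% ionized — well under 5%, approximation valid.
pOH = −log(1.10 × 10^-4) = 3.96; pH = 14.00 − 3.96 = 10.04

pH = 10.04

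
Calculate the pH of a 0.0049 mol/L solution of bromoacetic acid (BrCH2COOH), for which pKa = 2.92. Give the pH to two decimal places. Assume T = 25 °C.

pH = 2.72

BrCH2COOH ⇌ BrCH2COO- + H+
Ka = 10^(−2.92) = 1.20 × 10^-3
Ka = x²/(0.0049 − x) = 1.20 × 10^-3
The 5% rule fails; solving x² + Ka·x − Ka·C₀ = 0 exactly:
x = [−0.0012 + √(0.0012² + 2.35e-05)]/2 = 1.90 × 10^-3 M
pH = −log(1.90 × 10^-3) = 2.72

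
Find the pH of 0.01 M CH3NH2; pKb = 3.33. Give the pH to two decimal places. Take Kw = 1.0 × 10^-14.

CH3NH2 + H2O ⇌ CH3NH3+ + OH-
Kb = 10^(−3.33) = 4.68 × 10^-4
From the ICE table, Kb = [OH-]²/(0.01 − [OH-]) = 4.68 × 10^-4.
[OH-] is not negligible relative to C₀; solve [OH-]² + 0.000468·[OH-] − 4.68e-06 = 0.
[OH-] = [−0.000468 + √(0.000468² + 1.87e-05)]/2 = 1.94 × 10^-3 M
pOH = 2.71, so pH = 14.00 − pOH = 11.29

pH = 11.29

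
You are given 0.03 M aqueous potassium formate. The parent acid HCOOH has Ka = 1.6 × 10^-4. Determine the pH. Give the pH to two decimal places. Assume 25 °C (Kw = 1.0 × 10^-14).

HCOO- is the conjugate base of the weak acid HCOOH.
Kb = Kw/Ka = 1.0×10^-14 / 1.6 × 10^-4 = 6.25 × 10^-11
Kb = [OH-]²/(0.03 − [OH-]) = 6.25 × 10^-11
Assume [OH-] ≪ 0.03: [OH-] ≈ √(6.25 × 10^-11 × 0.03) = 1.37 × 10^-6 M
pOH = −log(1.37 × 10^-6) = 5.86; pH = 14.00 − 5.86 = 8.14

pH = 8.14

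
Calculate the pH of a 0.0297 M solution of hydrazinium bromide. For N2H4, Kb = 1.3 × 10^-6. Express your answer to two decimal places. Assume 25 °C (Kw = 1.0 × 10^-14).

pH = 4.82

N2H5+ is the conjugate acid of the weak base N2H4.
Ka = Kw/Kb = 1.0×10^-14 / 1.3 × 10^-6 = 7.69 × 10^-9
Ka = [H+]²/(0.0297 − [H+]) = 7.69 × 10^-9
Assume [H+] ≪ 0.0297: [H+] ≈ √(7.69 × 10^-9 × 0.0297) = 1.51 × 10^-5 M
Check: 0.051% ionized — well under 5%, approximation valid.
pH = −log(1.51 × 10^-5) = 4.82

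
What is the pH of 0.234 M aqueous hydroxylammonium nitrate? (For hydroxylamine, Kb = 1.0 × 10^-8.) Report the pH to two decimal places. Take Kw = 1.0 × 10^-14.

NH3OH+ is the conjugate acid of the weak base NH2OH.
Ka = Kw/Kb = 1.0×10^-14 / 1.0 × 10^-8 = 1.00 × 10^-6
Ka = [H+]²/(0.234 − [H+]) = 1.00 × 10^-6
Since Ka ≪ C₀, [H+] ≈ √(Ka·C₀) = 4.84 × 10^-4 M.
Check: 0.21% ionized — well under 5%, approximation valid.
pH = −log[H+] = −log(4.84 × 10^-4) = 3.32

pH = 3.32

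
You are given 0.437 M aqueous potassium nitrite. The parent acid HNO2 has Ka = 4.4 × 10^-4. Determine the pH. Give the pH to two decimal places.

NO2- is the conjugate base of the weak acid HNO2.
Kb = Kw/Ka = 1.0×10^-14 / 4.4 × 10^-4 = 2.27 × 10^-11
From the ICE table, Kb = [OH-]²/(0.437 − [OH-]) = 2.27 × 10^-11.
Neglecting [OH-] in the denominator: [OH-] = √(2.27 × 10^-11 × 0.437) = 3.15 × 10^-6 M
pOH = 5.50, so pH = 14.00 − pOH = 8.50

pH = 8.50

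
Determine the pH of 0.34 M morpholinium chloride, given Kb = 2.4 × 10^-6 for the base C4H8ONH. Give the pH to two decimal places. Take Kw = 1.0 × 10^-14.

pH = 4.42

C4H8ONH2+ is the conjugate acid of the weak base C4H8ONH.
Ka = Kw/Kb = 1.0×10^-14 / 2.4 × 10^-6 = 4.17 × 10^-9
Ka = [H+]²/(0.34 − [H+]) = 4.17 × 10^-9
Assume [H+] ≪ 0.34: [H+] ≈ √(4.17 × 10^-9 × 0.34) = 3.77 × 10^-5 M
pH = −log[H+] = −log(3.77 × 10^-5) = 4.42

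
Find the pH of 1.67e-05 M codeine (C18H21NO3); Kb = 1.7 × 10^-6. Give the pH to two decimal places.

C18H21NO3 + H2O ⇌ C18H22NO3+ + OH-
From the ICE table, Kb = x²/(1.67e-05 − x) = 1.7 × 10^-6.
Here C₀/Kb ≈ 9.82, so the small-x approximation fails. Use the quadratic:
x = (−Kb + √(Kb² + 4·Kb·C₀))/2 = 4.55 × 10^-6 M
pOH = 5.34, so pH = 14.00 − pOH = 8.66

pH = 8.66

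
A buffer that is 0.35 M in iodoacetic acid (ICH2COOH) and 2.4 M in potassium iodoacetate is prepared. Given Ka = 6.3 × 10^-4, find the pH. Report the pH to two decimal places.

pKa = −log(6.3 × 10^-4) = 3.201
Using pH = pKa + log([base]/[acid]) with [base]/[acid] = 2.4/0.35:
pH = 3.201 + (+0.836) = 4.04

pH = 4.04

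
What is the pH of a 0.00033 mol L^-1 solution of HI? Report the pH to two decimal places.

HI is a strong acid and dissociates completely, so [H+] = 0.00033 M.
pH = -log(0.00033) = 3.48

pH = 3.48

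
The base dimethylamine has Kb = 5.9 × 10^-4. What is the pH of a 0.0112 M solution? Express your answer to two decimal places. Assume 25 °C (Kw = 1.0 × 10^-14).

pH = 11.36

(CH3)2NH + H2O ⇌ (CH3)2NH2+ + OH-
From the ICE table, Kb = [OH-]²/(0.0112 − [OH-]) = 5.9 × 10^-4.
The 5% rule fails; solving [OH-]² + Kb·[OH-] − Kb·C₀ = 0 exactly:
[OH-] = (−Kb + √(Kb² + 4·Kb·C₀))/2 = 2.29 × 10^-3 M
pOH = 2.64, so pH = 14.00 − pOH = 11.36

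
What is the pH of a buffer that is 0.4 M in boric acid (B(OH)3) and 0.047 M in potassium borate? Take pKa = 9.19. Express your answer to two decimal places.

pH = pKa + log([A⁻]/[HA]) = 9.19 + log(0.047/0.4)
pH = 9.19 + (-0.930) = 8.26

pH = 8.26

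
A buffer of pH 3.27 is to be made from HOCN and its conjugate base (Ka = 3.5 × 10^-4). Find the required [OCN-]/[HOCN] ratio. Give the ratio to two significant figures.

ratio = 0.65

pKa = -log(3.5 × 10^-4) = 3.456
pH = pKa + log(r) ⇒ log(r) = 3.27 − 3.456 = -0.186
r = [OCN-]/[HOCN] = 10^(-0.186) = 0.652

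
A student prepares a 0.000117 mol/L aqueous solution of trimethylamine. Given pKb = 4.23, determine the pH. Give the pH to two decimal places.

pH = 9.77

(CH3)3N + H2O ⇌ (CH3)3NH+ + OH-
Kb = 10^(−4.23) = 5.89 × 10^-5
Kb = [OH-]²/(0.000117 − [OH-]) = 5.89 × 10^-5
The 5% rule fails; solving [OH-]² + Kb·[OH-] − Kb·C₀ = 0 exactly:
[OH-] = [−5.89e-05 + √(5.89e-05² + 2.76e-08)]/2 = 5.86 × 10^-5 M
pOH = 4.23, so pH = 14.00 − pOH = 9.77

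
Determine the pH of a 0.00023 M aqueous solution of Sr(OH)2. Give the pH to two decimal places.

pH = 10.66

Sr(OH)2 is a strong base (each formula unit releases 2 OH-); [OH-] = 0.00046 M.
pOH = -log(0.00046) = 3.34
pH = 14.00 - 3.34 = 10.66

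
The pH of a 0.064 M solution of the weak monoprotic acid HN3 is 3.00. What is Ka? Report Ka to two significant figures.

Ka = 1.6 × 10^-5

[H+] = 10^(-3.00) = 1.00 × 10^-3 M
At equilibrium [HA] = 0.064 − 1.00 × 10^-3 = 6.30 × 10^-2 M
Ka = [H+][A-]/[HA] = (1.00 × 10^-3)² / 6.30 × 10^-2 = 1.6 × 10^-5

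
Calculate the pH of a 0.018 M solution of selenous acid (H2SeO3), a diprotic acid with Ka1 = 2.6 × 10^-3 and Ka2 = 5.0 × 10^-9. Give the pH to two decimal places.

Since Ka1 ≫ Ka2, the first ionization dominates [H+].
Ka1 = x²/(0.018 − x) = 2.6 × 10^-3
Solving the quadratic: x = (−Ka1 + √(Ka1² + 4·Ka1·C₀))/2 = 5.66 × 10^-3 M
pH = −log(5.66 × 10^-3) = 2.25

pH = 2.25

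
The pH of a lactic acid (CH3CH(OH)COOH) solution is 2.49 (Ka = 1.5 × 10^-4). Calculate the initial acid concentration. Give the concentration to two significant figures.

C₀ = 7.3 × 10^-2 M

[H+] = 10^(-2.49) = 3.24 × 10^-3 M = x
Ka = x²/(C₀ − x) ⇒ C₀ = x + x²/Ka
C₀ = 3.24 × 10^-3 + (3.24 × 10^-3)²/(1.5 × 10^-4) = 7.32 × 10^-2 M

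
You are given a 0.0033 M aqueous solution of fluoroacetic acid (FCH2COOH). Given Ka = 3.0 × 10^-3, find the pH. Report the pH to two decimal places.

FCH2COOH ⇌ FCH2COO- + H+
From the ICE table, Ka = x²/(0.0033 − x) = 3.0 × 10^-3.
x is not negligible relative to C₀; solve x² + 0.003·x − 9.9e-06 = 0.
x = [−0.003 + √(0.003² + 3.96e-05)]/2 = 1.99 × 10^-3 M
pH = −log[H+] = −log(1.99 × 10^-3) = 2.70

pH = 2.70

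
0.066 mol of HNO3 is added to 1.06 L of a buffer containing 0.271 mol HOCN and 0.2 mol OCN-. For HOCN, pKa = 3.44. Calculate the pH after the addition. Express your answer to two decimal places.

After neutralization: n(HOCN) = 0.337 mol, n(OCN-) = 0.134 mol.
pH = pKa + log(n_OCN-/n_HOCN) = 3.44 + log(0.134/0.337) = 3.44 + (-0.401)

pH = 3.04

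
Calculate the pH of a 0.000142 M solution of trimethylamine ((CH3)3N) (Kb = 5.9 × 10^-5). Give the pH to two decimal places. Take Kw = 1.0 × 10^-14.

(CH3)3N + H2O ⇌ (CH3)3NH+ + OH-
Kb = [OH-]²/(0.000142 − [OH-]) = 5.9 × 10^-5
Here C₀/Kb ≈ 2.41, so the small-[OH-] approximation fails. Use the quadratic:
[OH-] = [−5.9e-05 + √(5.9e-05² + 3.35e-08)]/2 = 6.67 × 10^-5 M
pOH = −log(6.67 × 10^-5) = 4.18; pH = 14.00 − 4.18 = 9.82

pH = 9.82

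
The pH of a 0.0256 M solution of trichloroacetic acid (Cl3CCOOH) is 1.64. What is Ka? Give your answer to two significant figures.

[H+] = 10^(-1.64) = 2.29 × 10^-2 M
At equilibrium [HA] = 0.0256 − 2.29 × 10^-2 = 2.70 × 10^-3 M
Ka = [H+][A-]/[HA] = (2.29 × 10^-2)² / 2.70 × 10^-3 = 1.9 × 10^-1

Ka = 1.9 × 10^-1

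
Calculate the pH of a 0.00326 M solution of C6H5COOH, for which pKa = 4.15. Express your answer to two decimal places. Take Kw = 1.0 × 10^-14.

C6H5COOH ⇌ C6H5COO- + H+
Ka = 10^(−4.15) = 7.08 × 10^-5
From the ICE table, Ka = [H+]²/(0.00326 − [H+]) = 7.08 × 10^-5.
Here C₀/Ka ≈ 46, so the small-[H+] approximation fails. Use the quadratic:
[H+] = [−7.08e-05 + √(7.08e-05² + 9.23e-07)]/2 = 4.46 × 10^-4 M
pH = −log(4.46 × 10^-4) = 3.35

pH = 3.35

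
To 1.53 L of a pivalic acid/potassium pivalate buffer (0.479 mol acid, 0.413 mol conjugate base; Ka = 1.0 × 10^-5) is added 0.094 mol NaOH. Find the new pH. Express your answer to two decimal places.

pH = 5.12

After neutralization: n((CH3)3CCOOH) = 0.385 mol, n((CH3)3CCOO-) = 0.507 mol.
pKa = −log(1.0 × 10^-5) = 5.000
pH = pKa + log([A⁻]/[HA]) = 5.000 + log(0.507/0.385) = 5.000 +0.120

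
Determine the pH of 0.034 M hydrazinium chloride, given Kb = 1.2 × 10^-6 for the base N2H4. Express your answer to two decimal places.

N2H5+ is the conjugate acid of the weak base N2H4.
Ka = Kw/Kb = 1.0×10^-14 / 1.2 × 10^-6 = 8.33 × 10^-9
Ka = x²/(0.034 − x) = 8.33 × 10^-9
Neglecting x in the denominator: x = √(8.33 × 10^-9 × 0.034) = 1.68 × 10^-5 M
Check: 0.049% ionized — well under 5%, approximation valid.
pH = −log[H+] = −log(1.68 × 10^-5) = 4.77

pH = 4.77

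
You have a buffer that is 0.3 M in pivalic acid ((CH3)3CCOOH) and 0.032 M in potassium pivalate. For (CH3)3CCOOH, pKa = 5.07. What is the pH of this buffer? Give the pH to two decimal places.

pH = pKa + log([A⁻]/[HA]) = 5.07 + log(0.032/0.3)
pH = 5.07 + (-0.972) = 4.10

pH = 4.10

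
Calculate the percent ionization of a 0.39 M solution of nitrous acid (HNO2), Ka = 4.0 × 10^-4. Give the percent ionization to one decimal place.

HNO2 ⇌ NO2- + H+; let x = [H+] at equilibrium.
x ≈ √(Ka·C₀) = √(4.0 × 10^-4 × 0.39) = 1.25 × 10^-2 M
Fraction ionized = 1.25 × 10^-2 / 0.39 = 0.0321 → 3.2%

3.2%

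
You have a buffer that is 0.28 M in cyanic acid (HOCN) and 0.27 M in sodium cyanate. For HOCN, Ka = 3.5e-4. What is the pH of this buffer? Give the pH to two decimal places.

pH = 3.44

pKa = −log(3.5 × 10^-4) = 3.456
Using pH = pKa + log([base]/[acid]) with [base]/[acid] = 0.27/0.28:
pH = 3.456 + (-0.016) = 3.44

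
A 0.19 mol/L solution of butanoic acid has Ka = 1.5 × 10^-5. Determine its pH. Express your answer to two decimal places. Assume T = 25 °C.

CH3(CH2)2COOH ⇌ CH3(CH2)2COO- + H+
From the ICE table, Ka = [H+]²/(0.19 − [H+]) = 1.5 × 10^-5.
Assume [H+] ≪ 0.19: [H+] ≈ √(1.5 × 10^-5 × 0.19) = 1.69 × 10^-3 M
Check: 0.89% ionized — well under 5%, approximation valid.
pH = −log(1.69 × 10^-3) = 2.77

pH = 2.77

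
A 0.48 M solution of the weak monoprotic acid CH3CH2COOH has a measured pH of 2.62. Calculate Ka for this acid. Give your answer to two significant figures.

Ka = 1.2 × 10^-5

[H+] = 10^(-2.62) = 2.40 × 10^-3 M
At equilibrium [HA] = 0.48 − 2.40 × 10^-3 = 4.78 × 10^-1 M
Ka = [H+][A-]/[HA] = (2.40 × 10^-3)² / 4.78 × 10^-1 = 1.2 × 10^-5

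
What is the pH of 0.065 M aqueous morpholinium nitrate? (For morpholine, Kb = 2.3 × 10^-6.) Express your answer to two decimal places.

C4H8ONH2+ is the conjugate acid of the weak base C4H8ONH.
Ka = Kw/Kb = 1.0×10^-14 / 2.3 × 10^-6 = 4.35 × 10^-9
From the ICE table, Ka = [H+]²/(0.065 − [H+]) = 4.35 × 10^-9.
Since Ka ≪ C₀, [H+] ≈ √(Ka·C₀) = 1.68 × 10^-5 M.
Check: 0.026% ionized — well under 5%, approximation valid.
pH = −log(1.68 × 10^-5) = 4.77

pH = 4.77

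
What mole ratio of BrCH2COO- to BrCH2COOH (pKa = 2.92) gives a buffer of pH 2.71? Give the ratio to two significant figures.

ratio = 0.62

pH = pKa + log(r) ⇒ log(r) = 2.71 − 2.92 = -0.21
r = [BrCH2COO-]/[BrCH2COOH] = 10^(-0.21) = 0.617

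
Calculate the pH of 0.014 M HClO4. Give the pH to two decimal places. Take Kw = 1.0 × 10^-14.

pH = 1.85

HClO4 is a strong acid and dissociates completely, so [H+] = 0.014 M.
pH = -log(0.014) = 1.85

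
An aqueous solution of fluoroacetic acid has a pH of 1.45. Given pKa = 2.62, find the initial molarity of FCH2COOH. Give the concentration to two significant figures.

[H+] = 10^(-1.45) = 3.55 × 10^-2 M = x
Ka = 10^(−2.62) = 2.40 × 10^-3
Ka = x²/(C₀ − x) ⇒ C₀ = x + x²/Ka
C₀ = 3.55 × 10^-2 + (3.55 × 10^-2)²/(2.40 × 10^-3) = 5.61 × 10^-1 M

C₀ = 5.6 × 10^-1 M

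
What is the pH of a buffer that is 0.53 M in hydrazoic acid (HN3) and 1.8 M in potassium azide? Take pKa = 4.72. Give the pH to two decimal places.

Henderson–Hasselbalch: pH = pKa + log([N3-]/[HN3]) = 4.72 + log(1.8/0.53)
pH = 4.72 + (+0.531) = 5.25

pH = 5.25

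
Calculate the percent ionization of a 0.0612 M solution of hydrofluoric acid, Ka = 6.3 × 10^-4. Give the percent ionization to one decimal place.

HF ⇌ F- + H+; let x = [H+] at equilibrium.
Solve x² + 0.00063x − 3.86e-05 = 0 → x = 5.90 × 10^-3 M
Fraction ionized = 5.90 × 10^-3 / 0.0612 = 0.0964 → 9.6%

9.6%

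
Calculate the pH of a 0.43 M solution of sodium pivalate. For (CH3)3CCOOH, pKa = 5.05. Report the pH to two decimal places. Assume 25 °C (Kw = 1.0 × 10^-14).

pH = 9.34

(CH3)3CCOO- is the conjugate base of the weak acid (CH3)3CCOOH.
Ka = 10^(−5.05) = 8.91 × 10^-6
Kb = Kw/Ka = 1.0×10^-14 / 8.91 × 10^-6 = 1.12 × 10^-9
From the ICE table, Kb = x²/(0.43 − x) = 1.12 × 10^-9.
Assume x ≪ 0.43: x ≈ √(1.12 × 10^-9 × 0.43) = 2.19 × 10^-5 M
pOH = −log(2.19 × 10^-5) = 4.66; pH = 14.00 − 4.66 = 9.34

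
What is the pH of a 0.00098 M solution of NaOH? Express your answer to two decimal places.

NaOH is a strong base; [OH-] = 0.00098 M.
pOH = -log(0.00098) = 3.01
pH = 14.00 - 3.01 = 10.99

pH = 10.99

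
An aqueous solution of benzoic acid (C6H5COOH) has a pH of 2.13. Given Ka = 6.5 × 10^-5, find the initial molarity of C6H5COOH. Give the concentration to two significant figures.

[H+] = 10^(-2.13) = 7.41 × 10^-3 M = x
Ka = x²/(C₀ − x) ⇒ C₀ = x + x²/Ka
C₀ = 7.41 × 10^-3 + (7.41 × 10^-3)²/(6.5 × 10^-5) = 8.52 × 10^-1 M

C₀ = 8.5 × 10^-1 M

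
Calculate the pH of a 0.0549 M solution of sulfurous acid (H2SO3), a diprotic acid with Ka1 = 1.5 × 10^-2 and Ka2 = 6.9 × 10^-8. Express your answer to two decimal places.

Since Ka1 ≫ Ka2, the first ionization dominates [H+].
Ka1 = x²/(0.0549 − x) = 1.5 × 10^-2
Solving the quadratic: x = (−Ka1 + √(Ka1² + 4·Ka1·C₀))/2 = 2.22 × 10^-2 M
pH = −log(2.22 × 10^-2) = 1.65

pH = 1.65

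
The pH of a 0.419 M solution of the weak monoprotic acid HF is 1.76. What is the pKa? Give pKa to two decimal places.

[H+] = 10^(-1.76) = 1.74 × 10^-2 M
At equilibrium [HA] = 0.419 − 1.74 × 10^-2 = 4.02 × 10^-1 M
Ka = [H+][A-]/[HA] = (1.74 × 10^-2)² / 4.02 × 10^-1 = 7.53 × 10^-4
pKa = -log(7.53 × 10^-4) = 3.12

pKa = 3.12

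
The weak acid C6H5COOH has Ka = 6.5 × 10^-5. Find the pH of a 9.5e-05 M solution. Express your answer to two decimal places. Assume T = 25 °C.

pH = 4.28

C6H5COOH ⇌ C6H5COO- + H+
From the ICE table, Ka = [H+]²/(9.5e-05 − [H+]) = 6.5 × 10^-5.
The 5% rule fails; solving [H+]² + Ka·[H+] − Ka·C₀ = 0 exactly:
[H+] = [−6.5e-05 + √(6.5e-05² + 2.47e-08)]/2 = 5.25 × 10^-5 M
pH = −log[H+] = −log(5.25 × 10^-5) = 4.28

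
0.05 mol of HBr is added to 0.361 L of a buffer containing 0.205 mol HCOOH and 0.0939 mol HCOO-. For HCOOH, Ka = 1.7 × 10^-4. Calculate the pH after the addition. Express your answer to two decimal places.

pH = 3.01

Added H+ converts HCOO- to HCOOH: HCOOH → 0.255 mol, HCOO- → 0.0439 mol.
pKa = −log(1.7 × 10^-4) = 3.770
pH = pKa + log([A⁻]/[HA]) = 3.770 + log(0.0439/0.255) = 3.770 -0.764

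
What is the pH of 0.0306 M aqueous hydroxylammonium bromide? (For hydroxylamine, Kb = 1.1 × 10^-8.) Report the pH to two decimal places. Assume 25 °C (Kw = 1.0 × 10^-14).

pH = 3.78

NH3OH+ is the conjugate acid of the weak base NH2OH.
Ka = Kw/Kb = 1.0×10^-14 / 1.1 × 10^-8 = 9.09 × 10^-7
Ka = [H+]²/(0.0306 − [H+]) = 9.09 × 10^-7
Assume [H+] ≪ 0.0306: [H+] ≈ √(9.09 × 10^-7 × 0.0306) = 1.67 × 10^-4 M
([H+]/C₀ = 0.55% < 5%, so the approximation holds.)
pH = −log[H+] = −log(1.67 × 10^-4) = 3.78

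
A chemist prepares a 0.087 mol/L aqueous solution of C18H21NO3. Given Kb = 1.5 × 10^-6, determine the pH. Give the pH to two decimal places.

pH = 10.56

C18H21NO3 + H2O ⇌ C18H22NO3+ + OH-
Let x = [OH-] at equilibrium. Kb = x²/(0.087 − x).
Assume x ≪ 0.087: x ≈ √(1.5 × 10^-6 × 0.087) = 3.61 × 10^-4 M
(x/C₀ = 0.42% < 5%, so the approximation holds.)
pOH = 3.44, so pH = 14.00 − pOH = 10.56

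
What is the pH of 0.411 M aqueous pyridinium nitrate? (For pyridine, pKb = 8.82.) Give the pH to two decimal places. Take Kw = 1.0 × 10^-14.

C5H5NH+ is the conjugate acid of the weak base C5H5N.
Kb = 10^(−8.82) = 1.51 × 10^-9
Ka = Kw/Kb = 1.0×10^-14 / 1.51 × 10^-9 = 6.62 × 10^-6
From the ICE table, Ka = [H+]²/(0.411 − [H+]) = 6.62 × 10^-6.
Assume [H+] ≪ 0.411: [H+] ≈ √(6.62 × 10^-6 × 0.411) = 1.65 × 10^-3 M
Check: 0.4% ionized — well under 5%, approximation valid.
pH = −log(1.65 × 10^-3) = 2.78

pH = 2.78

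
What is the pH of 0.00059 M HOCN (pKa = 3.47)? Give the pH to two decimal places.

pH = 3.51

HOCN ⇌ OCN- + H+
Ka = 10^(−3.47) = 3.39 × 10^-4
From the ICE table, Ka = [H+]²/(0.00059 − [H+]) = 3.39 × 10^-4.
[H+] is not negligible relative to C₀; solve [H+]² + 0.000339·[H+] − 2e-07 = 0.
[H+] = (−Ka + √(Ka² + 4·Ka·C₀))/2 = 3.09 × 10^-4 M
pH = −log(3.09 × 10^-4) = 3.51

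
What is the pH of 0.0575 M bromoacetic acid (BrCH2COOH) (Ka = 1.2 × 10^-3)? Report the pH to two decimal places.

pH = 2.11

BrCH2COOH ⇌ BrCH2COO- + H+
Ka = [H+]²/(0.0575 − [H+]) = 1.2 × 10^-3
The 5% rule fails; solving [H+]² + Ka·[H+] − Ka·C₀ = 0 exactly:
[H+] = [−0.0012 + √(0.0012² + 0.000276)]/2 = 7.73 × 10^-3 M
pH = −log(7.73 × 10^-3) = 2.11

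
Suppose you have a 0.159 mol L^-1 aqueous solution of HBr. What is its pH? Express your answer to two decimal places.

pH = 0.80

HBr is a strong acid and dissociates completely, so [H+] = 0.159 M.
pH = -log(0.159) = 0.80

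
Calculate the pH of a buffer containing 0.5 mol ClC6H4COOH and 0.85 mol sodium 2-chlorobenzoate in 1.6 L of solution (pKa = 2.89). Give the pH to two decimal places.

pH = pKa + log([A⁻]/[HA]) = 2.89 + log(0.85/0.5)
pH = 2.89 + (+0.230) = 3.12

pH = 3.12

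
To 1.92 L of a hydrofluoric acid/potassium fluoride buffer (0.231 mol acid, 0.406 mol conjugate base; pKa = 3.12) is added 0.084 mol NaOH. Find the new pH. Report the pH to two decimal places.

OH- converts HF to F-: HF → 0.147 mol, F- → 0.49 mol.
pH = pKa + log(n_F-/n_HF) = 3.12 + log(0.49/0.147) = 3.12 + (+0.523)

pH = 3.64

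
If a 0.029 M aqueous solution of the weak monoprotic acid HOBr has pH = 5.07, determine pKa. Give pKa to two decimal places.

[H+] = 10^(-5.07) = 8.51 × 10^-6 M
At equilibrium [HA] = 0.029 − 8.51 × 10^-6 = 2.90 × 10^-2 M
Ka = [H+][A-]/[HA] = (8.51 × 10^-6)² / 2.90 × 10^-2 = 2.50 × 10^-9
pKa = -log(2.50 × 10^-9) = 8.60

pKa = 8.60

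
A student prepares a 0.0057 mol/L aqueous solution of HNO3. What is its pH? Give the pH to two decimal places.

pH = 2.24

HNO3 is a strong acid and dissociates completely, so [H+] = 0.0057 M.
pH = -log(0.0057) = 2.24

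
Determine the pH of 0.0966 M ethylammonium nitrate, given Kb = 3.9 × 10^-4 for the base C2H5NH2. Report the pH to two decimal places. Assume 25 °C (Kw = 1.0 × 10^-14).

pH = 5.80

C2H5NH3+ is the conjugate acid of the weak base C2H5NH2.
Ka = Kw/Kb = 1.0×10^-14 / 3.9 × 10^-4 = 2.56 × 10^-11
From the ICE table, Ka = [H+]²/(0.0966 − [H+]) = 2.56 × 10^-11.
Assume [H+] ≪ 0.0966: [H+] ≈ √(2.56 × 10^-11 × 0.0966) = 1.57 × 10^-6 M
([H+]/C₀ = 0.0016% < 5%, so the approximation holds.)
pH = −log[H+] = −log(1.57 × 10^-6) = 5.80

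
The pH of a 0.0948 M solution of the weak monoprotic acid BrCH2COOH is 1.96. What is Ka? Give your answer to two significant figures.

Ka = 1.4 × 10^-3

[H+] = 10^(-1.96) = 1.10 × 10^-2 M
At equilibrium [HA] = 0.0948 − 1.10 × 10^-2 = 8.38 × 10^-2 M
Ka = [H+][A-]/[HA] = (1.10 × 10^-2)² / 8.38 × 10^-2 = 1.4 × 10^-3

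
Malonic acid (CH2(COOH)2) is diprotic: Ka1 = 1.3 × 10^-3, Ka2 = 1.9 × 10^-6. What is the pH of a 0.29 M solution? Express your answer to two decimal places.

Since Ka1 ≫ Ka2, the first ionization dominates [H+].
Ka1 = x²/(0.29 − x) = 1.3 × 10^-3
Solving the quadratic: x = (−Ka1 + √(Ka1² + 4·Ka1·C₀))/2 = 1.88 × 10^-2 M
pH = −log(1.88 × 10^-2) = 1.73

pH = 1.73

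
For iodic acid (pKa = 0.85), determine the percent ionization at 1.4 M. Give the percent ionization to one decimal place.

HIO3 ⇌ IO3- + H+; let x = [H+] at equilibrium.
Ka = 10^(−0.85) = 1.41 × 10^-1
Solve x² + 0.141x − 0.197 = 0 → x = 3.79 × 10^-1 M
% ionization = x/C₀ × 100% = 3.79 × 10^-1/1.4 × 100% = 27.1%

27.1%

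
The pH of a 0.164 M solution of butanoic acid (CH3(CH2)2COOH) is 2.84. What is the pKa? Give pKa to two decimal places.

pKa = 4.89

[H+] = 10^(-2.84) = 1.45 × 10^-3 M
At equilibrium [HA] = 0.164 − 1.45 × 10^-3 = 1.63 × 10^-1 M
Ka = [H+][A-]/[HA] = (1.45 × 10^-3)² / 1.63 × 10^-1 = 1.29 × 10^-5
pKa = -log(1.29 × 10^-5) = 4.89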